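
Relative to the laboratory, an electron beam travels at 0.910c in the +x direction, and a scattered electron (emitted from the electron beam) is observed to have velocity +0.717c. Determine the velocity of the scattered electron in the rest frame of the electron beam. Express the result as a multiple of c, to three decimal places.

Invert the composition law: u' = (u − v)/(1 − uv/c²).
u' = (0.717 − 0.910) / (1 − (0.717)(0.910)) = -0.1930/0.3475 = -0.5553.

-0.555c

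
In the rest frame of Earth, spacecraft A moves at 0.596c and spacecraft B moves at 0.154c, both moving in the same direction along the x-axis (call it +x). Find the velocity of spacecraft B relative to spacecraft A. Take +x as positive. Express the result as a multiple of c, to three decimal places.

-0.487c

β_A = 0.596, β_B = 0.154.
Transform to A's frame with the inverse velocity-addition law: u' = (u − v)/(1 − uv/c²), taking u = β_B and v = β_A.
u' = (0.154 − 0.596) / (1 − (0.596)(0.154)) = -0.4420/0.9082 = -0.4867.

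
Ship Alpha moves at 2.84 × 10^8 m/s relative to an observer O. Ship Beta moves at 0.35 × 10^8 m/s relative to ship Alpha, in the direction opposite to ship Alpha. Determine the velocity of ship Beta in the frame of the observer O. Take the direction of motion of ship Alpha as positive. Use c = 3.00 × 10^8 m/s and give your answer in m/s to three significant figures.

In units of c (dividing by 3.00 × 10^8 m/s): v = 0.947, u' = -0.117.
u = (u' + v)/(1 + u'v/c²):
u = (-0.117 + 0.947) / (1 + (-0.117)·0.947) = 0.8300/0.8896 = 0.9331
(Galilean addition would give +0.830c.)
Converting back: u = 0.9331 × 3.00 × 10^8 m/s.

+2.80 × 10^8 m/s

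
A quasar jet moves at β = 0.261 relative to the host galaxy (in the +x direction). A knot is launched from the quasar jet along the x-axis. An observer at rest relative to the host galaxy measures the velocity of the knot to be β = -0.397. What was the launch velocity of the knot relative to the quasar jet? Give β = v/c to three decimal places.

β = -0.596

Invert the composition law: u' = (u − v)/(1 − uv/c²).
u' = (-0.397 − 0.261) / (1 − (-0.397)(0.261)) = -0.6580/1.1036 = -0.5962.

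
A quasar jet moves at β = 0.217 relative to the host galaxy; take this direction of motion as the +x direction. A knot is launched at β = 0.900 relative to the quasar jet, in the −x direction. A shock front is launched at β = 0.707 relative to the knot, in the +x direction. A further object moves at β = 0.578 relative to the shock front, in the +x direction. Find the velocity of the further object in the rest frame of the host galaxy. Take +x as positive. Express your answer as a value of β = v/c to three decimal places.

β = +0.281

Apply u = (u' + v)/(1 + u'v/c²) successively, working outward toward the host galaxy.
Start: velocity of the quasar jet relative to the host galaxy = 0.2170c.
Compose with the knot (u' = -0.900 in the quasar jet frame): u_1 = (-0.900 + 0.217) / (1 + (-0.900)·0.217) = -0.6830/0.8047 = -0.8488.
Compose with the shock front (u' = 0.707 in the knot frame): u_2 = (0.707 + (-0.849)) / (1 + 0.707·(-0.849)) = -0.1418/0.3999 = -0.3545.
Compose with the further object (u' = 0.578 in the shock front frame): u_3 = (0.578 + (-0.354)) / (1 + 0.578·(-0.354)) = 0.2235/0.7951 = 0.2811.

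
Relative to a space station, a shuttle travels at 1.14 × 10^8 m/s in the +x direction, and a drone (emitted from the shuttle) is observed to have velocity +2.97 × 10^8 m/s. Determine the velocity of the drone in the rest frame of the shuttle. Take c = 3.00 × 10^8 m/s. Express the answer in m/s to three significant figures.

+2.93 × 10^8 m/s

v = 0.380c, u = 0.990c.
Invert the composition law: u' = (u − v)/(1 − uv/c²).
u' = (0.990 − 0.380) / (1 − (0.990)(0.380)) = 0.6100/0.6238 = 0.9779.
u' = 0.9779 × 3.00 × 10^8 m/s.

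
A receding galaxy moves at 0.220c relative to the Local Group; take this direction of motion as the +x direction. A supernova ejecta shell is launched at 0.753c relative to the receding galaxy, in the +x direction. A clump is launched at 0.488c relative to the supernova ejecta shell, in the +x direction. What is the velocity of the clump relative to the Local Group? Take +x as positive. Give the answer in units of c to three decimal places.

0.940c

Apply u = (u' + v)/(1 + u'v/c²) successively, working outward toward the Local Group.
Start: velocity of the receding galaxy relative to the Local Group = 0.2200c.
Compose with the supernova ejecta shell (u' = 0.753 in the receding galaxy frame): u_1 = (0.753 + 0.220) / (1 + 0.753·0.220) = 0.9730/1.1657 = 0.8347.
Compose with the clump (u' = 0.488 in the supernova ejecta shell frame): u_2 = (0.488 + 0.835) / (1 + 0.488·0.835) = 1.3227/1.4073 = 0.9399.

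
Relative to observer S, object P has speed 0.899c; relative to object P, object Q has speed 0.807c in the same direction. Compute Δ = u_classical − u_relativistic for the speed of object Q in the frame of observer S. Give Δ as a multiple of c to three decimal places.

Galilean: u_cl = 0.807 + 0.899 = 1.7060.
Relativistic: u_rel = (0.807 + 0.899) / (1 + 0.807·0.899) = 1.7060/1.7255 = 0.9887.
Δ = 1.7060 − 0.9887 = 0.7173.
(The classical prediction exceeds c; the relativistic result does not.)

Δ = 0.717c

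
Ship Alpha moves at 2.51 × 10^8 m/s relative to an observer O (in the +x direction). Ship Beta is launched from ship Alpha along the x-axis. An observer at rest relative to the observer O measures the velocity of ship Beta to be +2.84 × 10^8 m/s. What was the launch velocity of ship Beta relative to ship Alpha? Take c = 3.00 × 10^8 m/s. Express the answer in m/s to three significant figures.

+1.59 × 10^8 m/s

v = 0.837c, u = 0.947c.
Invert the composition law: u' = (u − v)/(1 − uv/c²).
u' = (0.947 − 0.837) / (1 − (0.947)(0.837)) = 0.1100/0.2080 = 0.5290.
u' = 0.5290 × 3.00 × 10^8 m/s.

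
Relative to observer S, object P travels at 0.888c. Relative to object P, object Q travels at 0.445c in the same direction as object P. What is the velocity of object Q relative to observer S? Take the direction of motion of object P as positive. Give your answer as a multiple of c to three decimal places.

0.955c

With v = 0.888 and u' = 0.445 (in units of c),
u = (u' + v)/(1 + u'v/c²):
u = (0.445 + 0.888) / (1 + 0.445·0.888) = 1.3330/1.3952 = 0.9554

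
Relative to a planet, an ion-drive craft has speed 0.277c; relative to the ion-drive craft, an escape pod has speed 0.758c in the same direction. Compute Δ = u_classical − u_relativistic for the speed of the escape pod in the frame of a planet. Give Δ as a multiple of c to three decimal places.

Galilean: u_cl = 0.758 + 0.277 = 1.0350.
Relativistic: u_rel = (0.758 + 0.277) / (1 + 0.758·0.277) = 1.0350/1.2100 = 0.8554.
Δ = 1.0350 − 0.8554 = 0.1796.
(The classical prediction exceeds c; the relativistic result does not.)

Δ = 0.180c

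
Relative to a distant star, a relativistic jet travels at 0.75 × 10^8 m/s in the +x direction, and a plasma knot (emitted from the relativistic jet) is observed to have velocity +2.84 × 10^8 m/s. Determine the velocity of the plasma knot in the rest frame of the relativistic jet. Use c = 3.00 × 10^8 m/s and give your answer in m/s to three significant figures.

+2.74 × 10^8 m/s

v = 0.250c, u = 0.947c.
Invert the composition law: u' = (u − v)/(1 − uv/c²).
u' = (0.947 − 0.250) / (1 − (0.947)(0.250)) = 0.6967/0.7633 = 0.9127.
u' = 0.9127 × 3.00 × 10^8 m/s.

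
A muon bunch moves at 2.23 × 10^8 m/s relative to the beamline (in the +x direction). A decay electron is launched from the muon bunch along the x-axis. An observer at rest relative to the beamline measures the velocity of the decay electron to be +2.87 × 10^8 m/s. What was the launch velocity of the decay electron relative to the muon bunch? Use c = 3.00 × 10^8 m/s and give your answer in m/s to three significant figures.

v = 0.743c, u = 0.957c.
Invert the composition law: u' = (u − v)/(1 − uv/c²).
u' = (0.957 − 0.743) / (1 − (0.957)(0.743)) = 0.2133/0.2889 = 0.7385.
u' = 0.7385 × 3.00 × 10^8 m/s.

+2.22 × 10^8 m/s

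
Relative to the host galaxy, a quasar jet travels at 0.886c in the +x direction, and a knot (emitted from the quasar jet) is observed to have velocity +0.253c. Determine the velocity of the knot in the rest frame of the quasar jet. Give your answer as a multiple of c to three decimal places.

-0.816c

Invert the composition law: u' = (u − v)/(1 − uv/c²).
u' = (0.253 − 0.886) / (1 − (0.253)(0.886)) = -0.6330/0.7758 = -0.8159.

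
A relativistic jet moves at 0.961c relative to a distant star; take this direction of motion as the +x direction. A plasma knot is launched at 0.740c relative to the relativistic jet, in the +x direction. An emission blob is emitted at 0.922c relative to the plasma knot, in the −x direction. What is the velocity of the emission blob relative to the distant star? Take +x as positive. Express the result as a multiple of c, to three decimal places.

+0.864c

Apply u = (u' + v)/(1 + u'v/c²) successively, working outward toward the distant star.
Start: velocity of the relativistic jet relative to the distant star = 0.9610c.
Compose with the plasma knot (u' = 0.740 in the relativistic jet frame): u_1 = (0.740 + 0.961) / (1 + 0.740·0.961) = 1.7010/1.7111 = 0.9941.
Compose with the emission blob (u' = -0.922 in the plasma knot frame): u_2 = (-0.922 + 0.994) / (1 + (-0.922)·0.994) = 0.0721/0.0835 = 0.8635.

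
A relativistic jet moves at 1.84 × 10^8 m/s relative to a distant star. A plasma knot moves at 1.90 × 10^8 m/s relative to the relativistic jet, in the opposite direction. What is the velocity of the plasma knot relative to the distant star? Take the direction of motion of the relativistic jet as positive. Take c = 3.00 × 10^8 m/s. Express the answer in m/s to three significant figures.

-9.81 × 10^6 m/s

In units of c (dividing by 3.00 × 10^8 m/s): v = 0.613, u' = -0.633.
u = (u' + v)/(1 + u'v/c²):
u = (-0.633 + 0.613) / (1 + (-0.633)·0.613) = -0.0200/0.6116 = -0.0327
(Galilean addition would give -0.020c.)
Converting back: u = -0.0327 × 3.00 × 10^8 m/s.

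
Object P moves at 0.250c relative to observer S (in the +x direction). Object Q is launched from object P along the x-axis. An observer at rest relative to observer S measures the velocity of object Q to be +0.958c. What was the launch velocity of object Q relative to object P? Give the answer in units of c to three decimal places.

+0.931c

Invert the composition law: u' = (u − v)/(1 − uv/c²).
u' = (0.958 − 0.250) / (1 − (0.958)(0.250)) = 0.7080/0.7605 = 0.9310.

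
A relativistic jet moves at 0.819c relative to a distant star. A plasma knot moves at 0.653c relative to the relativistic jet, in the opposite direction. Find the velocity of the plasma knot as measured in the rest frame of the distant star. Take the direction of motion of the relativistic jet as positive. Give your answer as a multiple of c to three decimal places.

With v = 0.819 and u' = -0.653 (in units of c),
u = (u' + v)/(1 + u'v/c²):
u = (-0.653 + 0.819) / (1 + (-0.653)·0.819) = 0.1660/0.4652 = 0.3568

+0.357c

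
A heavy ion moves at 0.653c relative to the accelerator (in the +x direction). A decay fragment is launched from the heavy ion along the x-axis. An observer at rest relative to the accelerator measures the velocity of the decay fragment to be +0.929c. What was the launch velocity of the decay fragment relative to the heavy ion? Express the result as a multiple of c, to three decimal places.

+0.702c

Invert the composition law: u' = (u − v)/(1 − uv/c²).
u' = (0.929 − 0.653) / (1 − (0.929)(0.653)) = 0.2760/0.3934 = 0.7016.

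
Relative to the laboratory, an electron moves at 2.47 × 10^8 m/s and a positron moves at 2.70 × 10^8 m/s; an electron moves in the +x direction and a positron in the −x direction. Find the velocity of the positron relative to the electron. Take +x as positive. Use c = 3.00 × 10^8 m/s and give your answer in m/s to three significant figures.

-2.97 × 10^8 m/s

β_A = 0.823, β_B = -0.900 (dividing each by c = 3.00 × 10^8 m/s).
Transform to A's frame with the inverse velocity-addition law: u' = (u − v)/(1 − uv/c²), taking u = β_B and v = β_A.
u' = (-0.900 − 0.823) / (1 − (0.823)(-0.900)) = -1.7233/1.7410 = -0.9899.
u' = -0.9899 × 3.00 × 10^8 m/s.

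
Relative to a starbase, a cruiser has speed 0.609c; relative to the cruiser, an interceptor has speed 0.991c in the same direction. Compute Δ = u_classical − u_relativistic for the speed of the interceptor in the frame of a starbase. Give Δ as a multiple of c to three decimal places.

Δ = 0.602c

Galilean: u_cl = 0.991 + 0.609 = 1.6000.
Relativistic: u_rel = (0.991 + 0.609) / (1 + 0.991·0.609) = 1.6000/1.6035 = 0.9978.
Δ = 1.6000 − 0.9978 = 0.6022.
(The classical prediction exceeds c; the relativistic result does not.)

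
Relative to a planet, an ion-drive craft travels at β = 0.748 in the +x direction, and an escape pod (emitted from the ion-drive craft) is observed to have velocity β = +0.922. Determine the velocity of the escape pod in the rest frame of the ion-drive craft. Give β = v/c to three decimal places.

Invert the composition law: u' = (u − v)/(1 − uv/c²).
u' = (0.922 − 0.748) / (1 − (0.922)(0.748)) = 0.1740/0.3103 = 0.5607.

β = +0.561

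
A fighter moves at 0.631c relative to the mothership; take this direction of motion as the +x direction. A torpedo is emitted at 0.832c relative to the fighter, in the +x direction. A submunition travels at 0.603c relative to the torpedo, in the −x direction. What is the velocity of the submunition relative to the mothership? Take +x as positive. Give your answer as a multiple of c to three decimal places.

+0.845c

Apply u = (u' + v)/(1 + u'v/c²) successively, working outward toward the mothership.
Start: velocity of the fighter relative to the mothership = 0.6310c.
Compose with the torpedo (u' = 0.832 in the fighter frame): u_1 = (0.832 + 0.631) / (1 + 0.832·0.631) = 1.4630/1.5250 = 0.9593.
Compose with the submunition (u' = -0.603 in the torpedo frame): u_2 = (-0.603 + 0.959) / (1 + (-0.603)·0.959) = 0.3563/0.4215 = 0.8454.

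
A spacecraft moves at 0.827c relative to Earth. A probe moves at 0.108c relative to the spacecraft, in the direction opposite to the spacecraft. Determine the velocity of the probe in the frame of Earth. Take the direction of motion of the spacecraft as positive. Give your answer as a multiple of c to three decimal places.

+0.790c

With v = 0.827 and u' = -0.108 (in units of c),
u = (u' + v)/(1 + u'v/c²):
u = (-0.108 + 0.827) / (1 + (-0.108)·0.827) = 0.7190/0.9107 = 0.7895
(Galilean addition would give +0.719c.)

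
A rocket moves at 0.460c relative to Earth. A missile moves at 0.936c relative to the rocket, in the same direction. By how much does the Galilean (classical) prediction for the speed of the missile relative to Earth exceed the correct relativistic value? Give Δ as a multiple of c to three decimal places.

Galilean: u_cl = 0.936 + 0.460 = 1.3960.
Relativistic: u_rel = (0.936 + 0.460) / (1 + 0.936·0.460) = 1.3960/1.4306 = 0.9758.
Δ = 1.3960 − 0.9758 = 0.4202.
(The classical prediction exceeds c; the relativistic result does not.)

Δ = 0.420c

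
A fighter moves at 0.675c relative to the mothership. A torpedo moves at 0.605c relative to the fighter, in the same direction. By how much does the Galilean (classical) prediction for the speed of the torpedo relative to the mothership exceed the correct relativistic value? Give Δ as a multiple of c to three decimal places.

Galilean: u_cl = 0.605 + 0.675 = 1.2800.
Relativistic: u_rel = (0.605 + 0.675) / (1 + 0.605·0.675) = 1.2800/1.4084 = 0.9088.
Δ = 1.2800 − 0.9088 = 0.3712.
(The classical prediction exceeds c; the relativistic result does not.)

Δ = 0.371c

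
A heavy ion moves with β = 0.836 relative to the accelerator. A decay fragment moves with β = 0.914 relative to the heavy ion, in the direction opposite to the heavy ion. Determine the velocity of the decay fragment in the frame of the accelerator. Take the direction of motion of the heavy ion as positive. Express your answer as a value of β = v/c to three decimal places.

With v = 0.836 and u' = -0.914 (in units of c),
u = (u' + v)/(1 + u'v/c²):
u = (-0.914 + 0.836) / (1 + (-0.914)·0.836) = -0.0780/0.2359 = -0.3307
(Galilean addition would give -0.078c.)

β = -0.331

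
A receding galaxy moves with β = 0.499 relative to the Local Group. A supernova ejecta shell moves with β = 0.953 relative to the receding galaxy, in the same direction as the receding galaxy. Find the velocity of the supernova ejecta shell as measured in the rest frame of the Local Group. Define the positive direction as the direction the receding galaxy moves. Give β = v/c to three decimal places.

With v = 0.499 and u' = 0.953 (in units of c),
u = (u' + v)/(1 + u'v/c²):
u = (0.953 + 0.499) / (1 + 0.953·0.499) = 1.4520/1.4755 = 0.9840

β = 0.984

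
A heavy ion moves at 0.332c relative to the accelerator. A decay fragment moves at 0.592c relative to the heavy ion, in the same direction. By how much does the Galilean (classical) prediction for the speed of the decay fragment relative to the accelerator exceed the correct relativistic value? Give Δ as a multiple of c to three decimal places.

Δ = 0.152c

Galilean: u_cl = 0.592 + 0.332 = 0.9240.
Relativistic: u_rel = (0.592 + 0.332) / (1 + 0.592·0.332) = 0.9240/1.1965 = 0.7722.
Δ = 0.9240 − 0.7722 = 0.1518.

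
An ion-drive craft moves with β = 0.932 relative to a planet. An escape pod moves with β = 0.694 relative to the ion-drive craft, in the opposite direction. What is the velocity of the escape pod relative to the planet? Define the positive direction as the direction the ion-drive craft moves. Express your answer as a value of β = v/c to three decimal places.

β = +0.674

With v = 0.932 and u' = -0.694 (in units of c),
u = (u' + v)/(1 + u'v/c²):
u = (-0.694 + 0.932) / (1 + (-0.694)·0.932) = 0.2380/0.3532 = 0.6739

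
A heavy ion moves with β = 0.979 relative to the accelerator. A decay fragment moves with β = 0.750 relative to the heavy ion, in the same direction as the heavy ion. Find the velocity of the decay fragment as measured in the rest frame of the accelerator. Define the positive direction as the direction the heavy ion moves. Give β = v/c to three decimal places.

β = 0.997

With v = 0.979 and u' = 0.750 (in units of c),
u = (u' + v)/(1 + u'v/c²):
u = (0.750 + 0.979) / (1 + 0.750·0.979) = 1.7290/1.7343 = 0.9970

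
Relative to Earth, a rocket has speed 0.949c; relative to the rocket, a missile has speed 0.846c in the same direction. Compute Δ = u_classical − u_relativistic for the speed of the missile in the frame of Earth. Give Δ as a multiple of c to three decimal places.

Δ = 0.799c

Galilean: u_cl = 0.846 + 0.949 = 1.7950.
Relativistic: u_rel = (0.846 + 0.949) / (1 + 0.846·0.949) = 1.7950/1.8029 = 0.9956.
Δ = 1.7950 − 0.9956 = 0.7994.
(The classical prediction exceeds c; the relativistic result does not.)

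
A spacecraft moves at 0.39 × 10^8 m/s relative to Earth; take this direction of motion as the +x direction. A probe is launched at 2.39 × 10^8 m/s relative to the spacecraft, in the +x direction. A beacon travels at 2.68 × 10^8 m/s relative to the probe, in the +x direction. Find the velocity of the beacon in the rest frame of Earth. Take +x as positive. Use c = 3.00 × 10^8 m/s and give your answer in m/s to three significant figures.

2.97 × 10^8 m/s

Apply u = (u' + v)/(1 + u'v/c²) successively, working outward toward Earth.
(Dividing each given speed by c = 3.00 × 10^8 m/s to work in units of c.)
Start: velocity of the spacecraft relative to Earth = 0.1300c.
Compose with the probe (u' = 0.797 in the spacecraft frame): u_1 = (0.797 + 0.130) / (1 + 0.797·0.130) = 0.9267/1.1036 = 0.8397.
Compose with the beacon (u' = 0.893 in the probe frame): u_2 = (0.893 + 0.840) / (1 + 0.893·0.840) = 1.7330/1.7501 = 0.9902.
So u = 0.9902 × 3.00 × 10^8 m/s.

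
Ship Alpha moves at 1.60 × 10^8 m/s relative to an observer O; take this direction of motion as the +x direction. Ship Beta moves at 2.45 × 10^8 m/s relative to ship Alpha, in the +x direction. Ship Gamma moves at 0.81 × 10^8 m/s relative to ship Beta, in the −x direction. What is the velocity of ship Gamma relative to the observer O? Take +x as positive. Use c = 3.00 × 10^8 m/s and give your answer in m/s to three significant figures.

Apply u = (u' + v)/(1 + u'v/c²) successively, working outward toward the observer O.
(Dividing each given speed by c = 3.00 × 10^8 m/s to work in units of c.)
Start: velocity of ship Alpha relative to the observer O = 0.5333c.
Compose with ship Beta (u' = 0.817 in ship Alpha frame): u_1 = (0.817 + 0.533) / (1 + 0.817·0.533) = 1.3500/1.4356 = 0.9404.
Compose with ship Gamma (u' = -0.270 in ship Beta frame): u_2 = (-0.270 + 0.940) / (1 + (-0.270)·0.940) = 0.6704/0.7461 = 0.8986.
So u = 0.8986 × 3.00 × 10^8 m/s.

+2.70 × 10^8 m/s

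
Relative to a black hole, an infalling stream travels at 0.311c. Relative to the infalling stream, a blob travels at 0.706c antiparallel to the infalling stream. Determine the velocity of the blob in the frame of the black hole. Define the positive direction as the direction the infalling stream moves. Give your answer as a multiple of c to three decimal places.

-0.506c

With v = 0.311 and u' = -0.706 (in units of c),
u = (u' + v)/(1 + u'v/c²):
u = (-0.706 + 0.311) / (1 + (-0.706)·0.311) = -0.3950/0.7804 = -0.5061
(Galilean addition would give -0.395c.)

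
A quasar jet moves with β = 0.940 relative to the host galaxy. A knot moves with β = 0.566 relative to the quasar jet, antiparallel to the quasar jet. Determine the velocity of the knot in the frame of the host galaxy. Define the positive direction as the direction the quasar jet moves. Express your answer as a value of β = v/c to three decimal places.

With v = 0.940 and u' = -0.566 (in units of c),
u = (u' + v)/(1 + u'v/c²):
u = (-0.566 + 0.940) / (1 + (-0.566)·0.940) = 0.3740/0.4680 = 0.7992

β = +0.799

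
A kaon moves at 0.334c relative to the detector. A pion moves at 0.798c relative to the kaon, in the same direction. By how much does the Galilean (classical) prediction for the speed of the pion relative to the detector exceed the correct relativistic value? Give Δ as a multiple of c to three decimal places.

Galilean: u_cl = 0.798 + 0.334 = 1.1320.
Relativistic: u_rel = (0.798 + 0.334) / (1 + 0.798·0.334) = 1.1320/1.2665 = 0.8938.
Δ = 1.1320 − 0.8938 = 0.2382.
(The classical prediction exceeds c; the relativistic result does not.)

Δ = 0.238c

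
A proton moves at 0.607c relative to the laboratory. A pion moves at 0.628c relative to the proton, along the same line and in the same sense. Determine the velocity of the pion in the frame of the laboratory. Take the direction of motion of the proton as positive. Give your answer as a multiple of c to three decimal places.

With v = 0.607 and u' = 0.628 (in units of c),
u = (u' + v)/(1 + u'v/c²):
u = (0.628 + 0.607) / (1 + 0.628·0.607) = 1.2350/1.3812 = 0.8942

0.894c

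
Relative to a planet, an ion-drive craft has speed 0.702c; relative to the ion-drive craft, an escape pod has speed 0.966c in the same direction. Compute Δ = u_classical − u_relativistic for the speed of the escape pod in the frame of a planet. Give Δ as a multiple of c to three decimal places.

Galilean: u_cl = 0.966 + 0.702 = 1.6680.
Relativistic: u_rel = (0.966 + 0.702) / (1 + 0.966·0.702) = 1.6680/1.6781 = 0.9940.
Δ = 1.6680 − 0.9940 = 0.6740.
(The classical prediction exceeds c; the relativistic result does not.)

Δ = 0.674c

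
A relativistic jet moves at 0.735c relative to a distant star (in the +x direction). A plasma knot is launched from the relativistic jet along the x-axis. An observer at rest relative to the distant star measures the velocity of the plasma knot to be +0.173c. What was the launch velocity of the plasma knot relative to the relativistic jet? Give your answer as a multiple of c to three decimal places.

-0.644c

Invert the composition law: u' = (u − v)/(1 − uv/c²).
u' = (0.173 − 0.735) / (1 − (0.173)(0.735)) = -0.5620/0.8728 = -0.6439.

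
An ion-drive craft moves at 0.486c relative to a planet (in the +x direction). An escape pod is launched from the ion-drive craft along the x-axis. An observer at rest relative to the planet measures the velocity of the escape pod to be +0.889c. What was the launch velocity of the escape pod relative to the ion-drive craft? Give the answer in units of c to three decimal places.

+0.710c

Invert the composition law: u' = (u − v)/(1 − uv/c²).
u' = (0.889 − 0.486) / (1 − (0.889)(0.486)) = 0.4030/0.5679 = 0.7096.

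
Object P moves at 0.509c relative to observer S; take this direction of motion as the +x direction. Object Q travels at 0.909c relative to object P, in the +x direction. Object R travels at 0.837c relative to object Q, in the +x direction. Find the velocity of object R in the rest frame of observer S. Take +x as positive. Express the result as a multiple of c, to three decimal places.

Apply u = (u' + v)/(1 + u'v/c²) successively, working outward toward observer S.
Start: velocity of object P relative to observer S = 0.5090c.
Compose with object Q (u' = 0.909 in object P frame): u_1 = (0.909 + 0.509) / (1 + 0.909·0.509) = 1.4180/1.4627 = 0.9695.
Compose with object R (u' = 0.837 in object Q frame): u_2 = (0.837 + 0.969) / (1 + 0.837·0.969) = 1.8065/1.8114 = 0.9973.

0.997c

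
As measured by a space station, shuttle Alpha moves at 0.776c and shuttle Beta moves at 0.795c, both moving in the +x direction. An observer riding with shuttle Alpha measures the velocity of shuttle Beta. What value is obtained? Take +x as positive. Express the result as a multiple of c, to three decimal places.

β_A = 0.776, β_B = 0.795.
Transform to A's frame with the inverse velocity-addition law: u' = (u − v)/(1 − uv/c²), taking u = β_B and v = β_A.
u' = (0.795 − 0.776) / (1 − (0.776)(0.795)) = 0.0190/0.3831 = 0.0496.

+0.050c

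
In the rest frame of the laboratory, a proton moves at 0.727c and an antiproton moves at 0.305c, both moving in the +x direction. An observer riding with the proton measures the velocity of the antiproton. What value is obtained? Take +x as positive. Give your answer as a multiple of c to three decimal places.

β_A = 0.727, β_B = 0.305.
Transform to A's frame with the inverse velocity-addition law: u' = (u − v)/(1 − uv/c²), taking u = β_B and v = β_A.
u' = (0.305 − 0.727) / (1 − (0.727)(0.305)) = -0.4220/0.7783 = -0.5422.

-0.542c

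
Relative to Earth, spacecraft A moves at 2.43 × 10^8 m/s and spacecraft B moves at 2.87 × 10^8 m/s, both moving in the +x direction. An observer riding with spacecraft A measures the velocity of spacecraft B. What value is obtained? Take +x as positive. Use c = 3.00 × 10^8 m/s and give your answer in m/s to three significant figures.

β_A = 0.810, β_B = 0.957 (dividing each by c = 3.00 × 10^8 m/s).
Transform to A's frame with the inverse velocity-addition law: u' = (u − v)/(1 − uv/c²), taking u = β_B and v = β_A.
u' = (0.957 − 0.810) / (1 − (0.810)(0.957)) = 0.1467/0.2251 = 0.6516.
u' = 0.6516 × 3.00 × 10^8 m/s.

+1.95 × 10^8 m/s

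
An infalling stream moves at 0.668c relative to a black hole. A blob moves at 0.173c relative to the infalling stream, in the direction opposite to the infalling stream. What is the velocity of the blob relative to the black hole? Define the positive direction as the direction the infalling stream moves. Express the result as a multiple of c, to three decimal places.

+0.560c

With v = 0.668 and u' = -0.173 (in units of c),
u = (u' + v)/(1 + u'v/c²):
u = (-0.173 + 0.668) / (1 + (-0.173)·0.668) = 0.4950/0.8844 = 0.5597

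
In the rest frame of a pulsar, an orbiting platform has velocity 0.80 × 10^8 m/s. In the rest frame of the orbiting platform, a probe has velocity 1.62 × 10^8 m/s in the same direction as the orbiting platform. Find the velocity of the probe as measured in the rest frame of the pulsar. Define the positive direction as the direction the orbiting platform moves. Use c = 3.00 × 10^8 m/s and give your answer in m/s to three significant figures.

In units of c (dividing by 3.00 × 10^8 m/s): v = 0.267, u' = 0.540.
u = (u' + v)/(1 + u'v/c²):
u = (0.540 + 0.267) / (1 + 0.540·0.267) = 0.8067/1.1440 = 0.7051
(Galilean addition would give +0.807c.)
Converting back: u = 0.7051 × 3.00 × 10^8 m/s.

2.12 × 10^8 m/s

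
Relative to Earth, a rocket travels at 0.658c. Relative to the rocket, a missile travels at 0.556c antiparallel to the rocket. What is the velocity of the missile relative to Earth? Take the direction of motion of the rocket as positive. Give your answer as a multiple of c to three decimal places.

With v = 0.658 and u' = -0.556 (in units of c),
u = (u' + v)/(1 + u'v/c²):
u = (-0.556 + 0.658) / (1 + (-0.556)·0.658) = 0.1020/0.6342 = 0.1608

+0.161c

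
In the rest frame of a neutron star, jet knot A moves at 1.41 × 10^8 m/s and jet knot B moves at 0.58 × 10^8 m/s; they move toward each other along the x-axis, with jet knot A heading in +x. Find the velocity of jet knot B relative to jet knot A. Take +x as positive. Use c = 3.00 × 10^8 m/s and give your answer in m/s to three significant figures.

β_A = 0.470, β_B = -0.193 (dividing each by c = 3.00 × 10^8 m/s).
Transform to A's frame with the inverse velocity-addition law: u' = (u − v)/(1 − uv/c²), taking u = β_B and v = β_A.
u' = (-0.193 − 0.470) / (1 − (0.470)(-0.193)) = -0.6633/1.0909 = -0.6081.
u' = -0.6081 × 3.00 × 10^8 m/s.

-1.82 × 10^8 m/s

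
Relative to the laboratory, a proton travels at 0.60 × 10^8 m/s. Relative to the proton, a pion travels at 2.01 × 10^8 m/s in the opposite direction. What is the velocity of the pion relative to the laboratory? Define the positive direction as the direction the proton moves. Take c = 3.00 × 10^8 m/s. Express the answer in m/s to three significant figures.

-1.63 × 10^8 m/s

In units of c (dividing by 3.00 × 10^8 m/s): v = 0.200, u' = -0.670.
u = (u' + v)/(1 + u'v/c²):
u = (-0.670 + 0.200) / (1 + (-0.670)·0.200) = -0.4700/0.8660 = -0.5427
(Galilean addition would give -0.470c.)
Converting back: u = -0.5427 × 3.00 × 10^8 m/s.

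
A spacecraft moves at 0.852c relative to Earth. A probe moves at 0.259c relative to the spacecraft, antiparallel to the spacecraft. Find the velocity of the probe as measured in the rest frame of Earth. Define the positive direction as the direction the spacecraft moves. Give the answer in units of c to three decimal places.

With v = 0.852 and u' = -0.259 (in units of c),
u = (u' + v)/(1 + u'v/c²):
u = (-0.259 + 0.852) / (1 + (-0.259)·0.852) = 0.5930/0.7793 = 0.7609
(Galilean addition would give +0.593c.)

+0.761c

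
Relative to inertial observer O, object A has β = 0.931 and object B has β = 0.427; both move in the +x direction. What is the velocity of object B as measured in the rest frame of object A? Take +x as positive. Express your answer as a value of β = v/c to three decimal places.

β_A = 0.931, β_B = 0.427.
Transform to A's frame with the inverse velocity-addition law: u' = (u − v)/(1 − uv/c²), taking u = β_B and v = β_A.
u' = (0.427 − 0.931) / (1 − (0.931)(0.427)) = -0.5040/0.6025 = -0.8366.

β = -0.837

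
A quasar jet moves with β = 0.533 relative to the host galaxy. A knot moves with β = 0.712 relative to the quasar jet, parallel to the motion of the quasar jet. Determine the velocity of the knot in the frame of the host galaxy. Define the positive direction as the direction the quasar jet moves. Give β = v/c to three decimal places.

With v = 0.533 and u' = 0.712 (in units of c),
u = (u' + v)/(1 + u'v/c²):
u = (0.712 + 0.533) / (1 + 0.712·0.533) = 1.2450/1.3795 = 0.9025
(Galilean addition would give +1.245c, exceeding c.)

β = 0.903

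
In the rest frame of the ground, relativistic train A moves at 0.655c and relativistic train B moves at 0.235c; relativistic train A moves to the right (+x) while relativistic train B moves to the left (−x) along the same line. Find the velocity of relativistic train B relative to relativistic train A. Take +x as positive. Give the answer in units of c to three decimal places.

β_A = 0.655, β_B = -0.235.
Transform to A's frame with the inverse velocity-addition law: u' = (u − v)/(1 − uv/c²), taking u = β_B and v = β_A.
u' = (-0.235 − 0.655) / (1 − (0.655)(-0.235)) = -0.8900/1.1539 = -0.7713.

-0.771c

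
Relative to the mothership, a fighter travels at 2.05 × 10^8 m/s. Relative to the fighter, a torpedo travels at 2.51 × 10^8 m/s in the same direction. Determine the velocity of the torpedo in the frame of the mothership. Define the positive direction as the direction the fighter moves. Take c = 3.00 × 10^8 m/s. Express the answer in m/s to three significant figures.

2.90 × 10^8 m/s

In units of c (dividing by 3.00 × 10^8 m/s): v = 0.683, u' = 0.837.
u = (u' + v)/(1 + u'v/c²):
u = (0.837 + 0.683) / (1 + 0.837·0.683) = 1.5200/1.5717 = 0.9671
Converting back: u = 0.9671 × 3.00 × 10^8 m/s.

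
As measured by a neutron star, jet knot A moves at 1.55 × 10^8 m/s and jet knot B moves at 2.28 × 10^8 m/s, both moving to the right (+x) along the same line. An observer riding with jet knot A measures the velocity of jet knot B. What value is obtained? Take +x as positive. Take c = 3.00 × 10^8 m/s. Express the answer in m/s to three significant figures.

β_A = 0.517, β_B = 0.760 (dividing each by c = 3.00 × 10^8 m/s).
Transform to A's frame with the inverse velocity-addition law: u' = (u − v)/(1 − uv/c²), taking u = β_B and v = β_A.
u' = (0.760 − 0.517) / (1 − (0.517)(0.760)) = 0.2433/0.6073 = 0.4007.
u' = 0.4007 × 3.00 × 10^8 m/s.

+1.20 × 10^8 m/s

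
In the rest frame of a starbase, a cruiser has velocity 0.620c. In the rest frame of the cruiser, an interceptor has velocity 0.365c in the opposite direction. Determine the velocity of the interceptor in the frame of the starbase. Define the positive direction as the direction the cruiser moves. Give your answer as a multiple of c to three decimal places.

+0.330c

With v = 0.620 and u' = -0.365 (in units of c),
u = (u' + v)/(1 + u'v/c²):
u = (-0.365 + 0.620) / (1 + (-0.365)·0.620) = 0.2550/0.7737 = 0.3296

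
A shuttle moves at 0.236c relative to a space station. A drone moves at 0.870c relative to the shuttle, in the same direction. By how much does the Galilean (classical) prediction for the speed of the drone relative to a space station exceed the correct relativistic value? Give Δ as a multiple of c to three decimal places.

Galilean: u_cl = 0.870 + 0.236 = 1.1060.
Relativistic: u_rel = (0.870 + 0.236) / (1 + 0.870·0.236) = 1.1060/1.2053 = 0.9176.
Δ = 1.1060 − 0.9176 = 0.1884.
(The classical prediction exceeds c; the relativistic result does not.)

Δ = 0.188c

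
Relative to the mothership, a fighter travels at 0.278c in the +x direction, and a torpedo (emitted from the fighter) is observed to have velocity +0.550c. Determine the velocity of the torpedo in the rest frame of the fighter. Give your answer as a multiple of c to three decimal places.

+0.321c

Invert the composition law: u' = (u − v)/(1 − uv/c²).
u' = (0.550 − 0.278) / (1 − (0.550)(0.278)) = 0.2720/0.8471 = 0.3211.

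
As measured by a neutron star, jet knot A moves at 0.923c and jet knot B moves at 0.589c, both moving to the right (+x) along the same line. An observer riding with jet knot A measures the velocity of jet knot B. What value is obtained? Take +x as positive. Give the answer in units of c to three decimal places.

-0.732c

β_A = 0.923, β_B = 0.589.
Transform to A's frame with the inverse velocity-addition law: u' = (u − v)/(1 − uv/c²), taking u = β_B and v = β_A.
u' = (0.589 − 0.923) / (1 − (0.923)(0.589)) = -0.3340/0.4564 = -0.7319.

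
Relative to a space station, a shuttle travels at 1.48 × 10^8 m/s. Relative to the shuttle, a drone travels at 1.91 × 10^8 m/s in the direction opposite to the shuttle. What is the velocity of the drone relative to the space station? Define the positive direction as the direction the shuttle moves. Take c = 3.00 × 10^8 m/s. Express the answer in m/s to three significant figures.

In units of c (dividing by 3.00 × 10^8 m/s): v = 0.493, u' = -0.637.
u = (u' + v)/(1 + u'v/c²):
u = (-0.637 + 0.493) / (1 + (-0.637)·0.493) = -0.1433/0.6859 = -0.2090
Converting back: u = -0.2090 × 3.00 × 10^8 m/s.

-6.27 × 10^7 m/s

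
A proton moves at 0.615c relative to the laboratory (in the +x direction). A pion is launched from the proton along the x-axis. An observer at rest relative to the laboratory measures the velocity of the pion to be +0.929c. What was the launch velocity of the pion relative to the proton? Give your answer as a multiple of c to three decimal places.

Invert the composition law: u' = (u − v)/(1 − uv/c²).
u' = (0.929 − 0.615) / (1 − (0.929)(0.615)) = 0.3140/0.4287 = 0.7325.

+0.733c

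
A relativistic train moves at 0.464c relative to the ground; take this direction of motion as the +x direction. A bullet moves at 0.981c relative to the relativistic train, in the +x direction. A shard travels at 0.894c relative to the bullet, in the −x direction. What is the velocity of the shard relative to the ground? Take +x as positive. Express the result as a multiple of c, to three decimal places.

Apply u = (u' + v)/(1 + u'v/c²) successively, working outward toward the ground.
Start: velocity of the relativistic train relative to the ground = 0.4640c.
Compose with the bullet (u' = 0.981 in the relativistic train frame): u_1 = (0.981 + 0.464) / (1 + 0.981·0.464) = 1.4450/1.4552 = 0.9930.
Compose with the shard (u' = -0.894 in the bullet frame): u_2 = (-0.894 + 0.993) / (1 + (-0.894)·0.993) = 0.0990/0.1123 = 0.8819.

+0.882c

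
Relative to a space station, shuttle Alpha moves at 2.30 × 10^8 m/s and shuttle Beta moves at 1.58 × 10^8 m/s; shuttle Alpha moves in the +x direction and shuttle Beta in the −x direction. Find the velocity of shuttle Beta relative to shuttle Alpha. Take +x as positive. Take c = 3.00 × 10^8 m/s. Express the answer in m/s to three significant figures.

β_A = 0.767, β_B = -0.527 (dividing each by c = 3.00 × 10^8 m/s).
Transform to A's frame with the inverse velocity-addition law: u' = (u − v)/(1 − uv/c²), taking u = β_B and v = β_A.
u' = (-0.527 − 0.767) / (1 − (0.767)(-0.527)) = -1.2933/1.4038 = -0.9213.
u' = -0.9213 × 3.00 × 10^8 m/s.

-2.76 × 10^8 m/s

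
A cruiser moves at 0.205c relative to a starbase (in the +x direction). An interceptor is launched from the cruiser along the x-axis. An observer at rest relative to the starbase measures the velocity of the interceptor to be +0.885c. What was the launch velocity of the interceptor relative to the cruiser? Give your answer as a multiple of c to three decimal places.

Invert the composition law: u' = (u − v)/(1 − uv/c²).
u' = (0.885 − 0.205) / (1 − (0.885)(0.205)) = 0.6800/0.8186 = 0.8307.

+0.831c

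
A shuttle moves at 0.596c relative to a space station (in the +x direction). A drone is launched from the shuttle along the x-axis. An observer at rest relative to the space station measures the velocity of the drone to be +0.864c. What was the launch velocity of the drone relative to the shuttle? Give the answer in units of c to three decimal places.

Invert the composition law: u' = (u − v)/(1 − uv/c²).
u' = (0.864 − 0.596) / (1 − (0.864)(0.596)) = 0.2680/0.4851 = 0.5525.

+0.553c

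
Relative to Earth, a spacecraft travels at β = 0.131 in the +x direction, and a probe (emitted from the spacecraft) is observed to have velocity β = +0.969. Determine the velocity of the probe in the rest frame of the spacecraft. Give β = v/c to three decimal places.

β = +0.960

Invert the composition law: u' = (u − v)/(1 − uv/c²).
u' = (0.969 − 0.131) / (1 − (0.969)(0.131)) = 0.8380/0.8731 = 0.9598.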